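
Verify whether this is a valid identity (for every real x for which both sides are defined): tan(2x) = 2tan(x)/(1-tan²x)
Claim: tan(2x) = 2tan(x)/(1-tan²x).
Reasoning: tan(2x) = sin(2x)/cos(2x) = 2sin(x)cos(x) / (cos²x - sin²x). Divide numerator and denominator by cos²x: 2tan(x) / (1 - tan²x).
So the two sides agree for every real x for which both sides are defined.

Conclusion: Yes, this is an identity.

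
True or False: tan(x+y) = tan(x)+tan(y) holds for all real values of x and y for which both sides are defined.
False.

Claim: tan(x+y) = tan(x)+tan(y).
Test a specific point where both sides are defined: x = -π/4, y = π/3.
LHS = tan(x+y) ≈ 0.2679
RHS = tan(x)+tan(y) ≈ 0.7321
Since 0.2679 ≠ 0.7321, the equation fails at this point, so it cannot hold for all real values of x and y for which both sides are defined.
The correct formula is tan(x+y) = (tan(x) + tan(y))/(1 - tan(x)tan(y)).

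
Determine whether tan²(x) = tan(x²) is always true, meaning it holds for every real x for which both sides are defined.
Claim: tan²(x) = tan(x²).
Test a specific point where both sides are defined: x = -π/3.
LHS = tan²(x) ≈ 3.0000
RHS = tan(x²) ≈ 1.9485
Since 3.0000 ≠ 1.9485, the equation fails at this point, so it cannot hold for every real x for which both sides are defined.
tan²(x) means (tan x)², squaring the output; tan(x²) squares the input. These are different functions.

Conclusion: No, this is NOT an identity.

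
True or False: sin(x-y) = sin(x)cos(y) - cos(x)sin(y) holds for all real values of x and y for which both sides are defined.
Claim: sin(x-y) = sin(x)cos(y) - cos(x)sin(y).
Reasoning: Replace y by -y in sin(x+y) = sin(x)cos(y) + cos(x)sin(y) and use cos(-y) = cos(y), sin(-y) = -sin(y): sin(x-y) = sin(x)cos(y) - cos(x)sin(y).
So the two sides agree for all real values of x and y for which both sides are defined.

Conclusion: True.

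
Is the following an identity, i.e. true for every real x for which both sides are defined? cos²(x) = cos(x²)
Claim: cos²(x) = cos(x²).
Test a specific point where both sides are defined: x = -π/3.
LHS = cos²(x) ≈ 0.2500
RHS = cos(x²) ≈ 0.4566
Since 0.2500 ≠ 0.4566, the equation fails at this point, so it cannot hold for every real x for which both sides are defined.
cos²(x) means (cos x)², squaring the output; cos(x²) squares the input. These are different functions.

Conclusion: No, this is NOT an identity.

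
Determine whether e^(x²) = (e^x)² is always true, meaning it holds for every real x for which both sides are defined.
No, this is NOT an identity.

Claim: e^(x²) = (e^x)².
Test a specific point where both sides are defined: x = 3/2.
LHS = e^(x²) ≈ 9.4877
RHS = (e^x)² ≈ 20.0855
Since 9.4877 ≠ 20.0855, the equation fails at this point, so it cannot hold for every real x for which both sides are defined.
(e^x)² = e^(2x), and 2x ≠ x² in general.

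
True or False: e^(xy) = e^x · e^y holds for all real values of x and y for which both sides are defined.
Claim: e^(xy) = e^x · e^y.
Test a specific point where both sides are defined: x = 2, y = -1.
LHS = e^(xy) ≈ 0.1353
RHS = e^x · e^y ≈ 2.7183
Since 0.1353 ≠ 2.7183, the equation fails at this point, so it cannot hold for all real values of x and y for which both sides are defined.
e^x · e^y = e^(x+y), not e^(xy).

Conclusion: False.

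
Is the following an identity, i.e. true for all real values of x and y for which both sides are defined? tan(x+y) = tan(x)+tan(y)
No, this is NOT an identity.

Claim: tan(x+y) = tan(x)+tan(y).
Test a specific point where both sides are defined: x = 3π/4, y = -π/6.
LHS = tan(x+y) ≈ -3.7321
RHS = tan(x)+tan(y) ≈ -1.5774
Since -3.7321 ≠ -1.5774, the equation fails at this point, so it cannot hold for all real values of x and y for which both sides are defined.
The correct formula is tan(x+y) = (tan(x) + tan(y))/(1 - tan(x)tan(y)).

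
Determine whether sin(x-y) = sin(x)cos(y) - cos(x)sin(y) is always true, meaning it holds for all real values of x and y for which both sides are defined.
Claim: sin(x-y) = sin(x)cos(y) - cos(x)sin(y).
Reasoning: Replace y by -y in sin(x+y) = sin(x)cos(y) + cos(x)sin(y) and use cos(-y) = cos(y), sin(-y) = -sin(y): sin(x-y) = sin(x)cos(y) - cos(x)sin(y).
So the two sides agree for all real values of x and y for which both sides are defined.

Conclusion: Yes, this is an identity.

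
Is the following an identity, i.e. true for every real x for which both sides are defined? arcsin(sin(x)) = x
No, this is NOT an identity.

Claim: arcsin(sin(x)) = x.
Test a specific point where both sides are defined: x = 2π/3.
LHS = arcsin(sin(x)) ≈ 1.0472
RHS = x ≈ 2.0944
Since 1.0472 ≠ 2.0944, the equation fails at this point, so it cannot hold for every real x for which both sides are defined.
arcsin only returns values in [-π/2, π/2], so arcsin(sin(x)) = x holds only for x in that interval, not for all real x.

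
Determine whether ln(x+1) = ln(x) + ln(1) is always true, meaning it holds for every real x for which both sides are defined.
No, this is NOT an identity.

Claim: ln(x+1) = ln(x) + ln(1).
Test a specific point where both sides are defined: x = 4.
LHS = ln(x+1) ≈ 1.6094
RHS = ln(x) + ln(1) ≈ 1.3863
Since 1.6094 ≠ 1.3863, the equation fails at this point, so it cannot hold for every real x for which both sides are defined.
ln(1) = 0, so the right side is just ln(x), which differs from ln(x+1).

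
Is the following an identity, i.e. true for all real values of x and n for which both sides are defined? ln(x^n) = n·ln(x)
Yes, this is an identity.

Claim: ln(x^n) = n·ln(x).
Reasoning: The right side requires x > 0. For x > 0, x^n = (e^(ln x))^n = e^(n·ln x), so taking ln of both sides gives ln(x^n) = n·ln(x).
So the two sides agree for all real values of x and n for which both sides are defined.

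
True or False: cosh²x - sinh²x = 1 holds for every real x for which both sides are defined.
True.

Claim: cosh²x - sinh²x = 1.
Reasoning: With cosh(x) = (e^x + e^-x)/2 and sinh(x) = (e^x - e^-x)/2: cosh²x = (e^(2x) + 2 + e^(-2x))/4 and sinh²x = (e^(2x) - 2 + e^(-2x))/4. Subtracting leaves 4/4 = 1.
So the two sides agree for every real x for which both sides are defined.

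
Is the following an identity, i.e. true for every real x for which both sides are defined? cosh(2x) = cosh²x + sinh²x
Yes, this is an identity.

Claim: cosh(2x) = cosh²x + sinh²x.
Reasoning: cosh²x = (e^(2x) + 2 + e^(-2x))/4 and sinh²x = (e^(2x) - 2 + e^(-2x))/4. Adding gives (2e^(2x) + 2e^(-2x))/4 = (e^(2x) + e^(-2x))/2 = cosh(2x).
So the two sides agree for every real x for which both sides are defined.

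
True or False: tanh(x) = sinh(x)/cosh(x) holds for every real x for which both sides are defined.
True.

Claim: tanh(x) = sinh(x)/cosh(x).
Reasoning: tanh(x) is defined as sinh(x)/cosh(x) = (e^x - e^-x)/(e^x + e^-x); cosh(x) ≥ 1 is never zero, so this holds for every real x.
So the two sides agree for every real x for which both sides are defined.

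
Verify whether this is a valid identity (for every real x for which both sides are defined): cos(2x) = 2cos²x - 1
Claim: cos(2x) = 2cos²x - 1.
Reasoning: cos(2x) = cos²x - sin²x. Replace sin²x by 1 - cos²x: cos²x - (1 - cos²x) = 2cos²x - 1.
So the two sides agree for every real x for which both sides are defined.

Conclusion: Yes, this is an identity.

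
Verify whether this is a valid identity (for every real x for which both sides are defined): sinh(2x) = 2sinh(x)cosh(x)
Claim: sinh(2x) = 2sinh(x)cosh(x).
Reasoning: 2sinh(x)cosh(x) = 2 · (e^x - e^-x)/2 · (e^x + e^-x)/2 = (e^(2x) - e^(-2x))/2 = sinh(2x).
So the two sides agree for every real x for which both sides are defined.

Conclusion: Yes, this is an identity.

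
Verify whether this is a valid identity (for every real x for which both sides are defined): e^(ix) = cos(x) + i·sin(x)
Yes, this is an identity.

Claim: e^(ix) = cos(x) + i·sin(x).
Reasoning: Euler's formula. Expand e^(ix) = Σ (ix)^k / k!. Since i² = -1, the even-k terms are Σ (-1)^m x^(2m)/(2m)! = cos(x) and the odd-k terms are i · Σ (-1)^m x^(2m+1)/(2m+1)! = i·sin(x).
So the two sides agree for every real x for which both sides are defined.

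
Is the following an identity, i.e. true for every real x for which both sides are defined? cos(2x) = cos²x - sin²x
Yes, this is an identity.

Claim: cos(2x) = cos²x - sin²x.
Reasoning: Put y = x in the addition formula cos(x+y) = cos(x)cos(y) - sin(x)sin(y): cos(2x) = cos²x - sin²x.
So the two sides agree for every real x for which both sides are defined.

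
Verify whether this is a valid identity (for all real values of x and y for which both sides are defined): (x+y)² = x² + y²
Claim: (x+y)² = x² + y².
Test a specific point where both sides are defined: x = 1, y = -3.
LHS = (x+y)² ≈ 4.0000
RHS = x² + y² ≈ 10.0000
Since 4.0000 ≠ 10.0000, the equation fails at this point, so it cannot hold for all real values of x and y for which both sides are defined.
The correct expansion is (x+y)² = x² + 2xy + y²; the cross term 2xy is missing.

Conclusion: No, this is NOT an identity.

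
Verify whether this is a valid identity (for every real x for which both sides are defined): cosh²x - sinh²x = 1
Yes, this is an identity.

Claim: cosh²x - sinh²x = 1.
Reasoning: With cosh(x) = (e^x + e^-x)/2 and sinh(x) = (e^x - e^-x)/2: cosh²x = (e^(2x) + 2 + e^(-2x))/4 and sinh²x = (e^(2x) - 2 + e^(-2x))/4. Subtracting leaves 4/4 = 1.
So the two sides agree for every real x for which both sides are defined.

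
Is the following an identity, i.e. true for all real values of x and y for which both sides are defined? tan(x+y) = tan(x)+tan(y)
Claim: tan(x+y) = tan(x)+tan(y).
Test a specific point where both sides are defined: x = -π/3, y = 2π/3.
LHS = tan(x+y) ≈ 1.7321
RHS = tan(x)+tan(y) ≈ -3.4641
Since 1.7321 ≠ -3.4641, the equation fails at this point, so it cannot hold for all real values of x and y for which both sides are defined.
The correct formula is tan(x+y) = (tan(x) + tan(y))/(1 - tan(x)tan(y)).

Conclusion: No, this is NOT an identity.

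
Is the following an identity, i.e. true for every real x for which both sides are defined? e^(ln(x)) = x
Yes, this is an identity.

Claim: e^(ln(x)) = x.
Reasoning: For x > 0, ln(x) is by definition the exponent p such that e^p = x. Raising e to that exponent therefore returns x: e^(ln x) = x.
So the two sides agree for every real x for which both sides are defined.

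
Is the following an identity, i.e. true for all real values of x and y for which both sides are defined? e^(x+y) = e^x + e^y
Claim: e^(x+y) = e^x + e^y.
Test a specific point where both sides are defined: x = 5, y = 3/2.
LHS = e^(x+y) ≈ 665.1416
RHS = e^x + e^y ≈ 152.8948
Since 665.1416 ≠ 152.8948, the equation fails at this point, so it cannot hold for all real values of x and y for which both sides are defined.
The correct rule is e^(x+y) = e^x · e^y (a product, not a sum).

Conclusion: No, this is NOT an identity.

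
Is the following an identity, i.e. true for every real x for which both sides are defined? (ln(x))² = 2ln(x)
No, this is NOT an identity.

Claim: (ln(x))² = 2ln(x).
Test a specific point where both sides are defined: x = 3/2.
LHS = (ln(x))² ≈ 0.1644
RHS = 2ln(x) ≈ 0.8109
Since 0.1644 ≠ 0.8109, the equation fails at this point, so it cannot hold for every real x for which both sides are defined.
2ln(x) equals ln(x²), which is not the same as (ln x)².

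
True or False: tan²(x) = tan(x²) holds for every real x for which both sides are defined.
Claim: tan²(x) = tan(x²).
Test a specific point where both sides are defined: x = -π/6.
LHS = tan²(x) ≈ 0.3333
RHS = tan(x²) ≈ 0.2812
Since 0.3333 ≠ 0.2812, the equation fails at this point, so it cannot hold for every real x for which both sides are defined.
tan²(x) means (tan x)², squaring the output; tan(x²) squares the input. These are different functions.

Conclusion: False.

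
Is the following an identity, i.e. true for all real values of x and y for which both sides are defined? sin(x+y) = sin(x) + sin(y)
No, this is NOT an identity.

Claim: sin(x+y) = sin(x) + sin(y).
Test a specific point where both sides are defined: x = π/3, y = 3π/4.
LHS = sin(x+y) ≈ -0.2588
RHS = sin(x) + sin(y) ≈ 1.5731
Since -0.2588 ≠ 1.5731, the equation fails at this point, so it cannot hold for all real values of x and y for which both sides are defined.
The correct expansion is sin(x+y) = sin(x)cos(y) + cos(x)sin(y); sine is not additive.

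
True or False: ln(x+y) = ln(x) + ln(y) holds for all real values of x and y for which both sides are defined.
Claim: ln(x+y) = ln(x) + ln(y).
Test a specific point where both sides are defined: x = 1/2, y = 1.
LHS = ln(x+y) ≈ 0.4055
RHS = ln(x) + ln(y) ≈ -0.6931
Since 0.4055 ≠ -0.6931, the equation fails at this point, so it cannot hold for all real values of x and y for which both sides are defined.
ln(x) + ln(y) = ln(xy), not ln(x+y).

Conclusion: False.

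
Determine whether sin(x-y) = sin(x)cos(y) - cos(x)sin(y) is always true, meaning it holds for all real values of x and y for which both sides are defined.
Yes, this is an identity.

Claim: sin(x-y) = sin(x)cos(y) - cos(x)sin(y).
Reasoning: Replace y by -y in sin(x+y) = sin(x)cos(y) + cos(x)sin(y) and use cos(-y) = cos(y), sin(-y) = -sin(y): sin(x-y) = sin(x)cos(y) - cos(x)sin(y).
So the two sides agree for all real values of x and y for which both sides are defined.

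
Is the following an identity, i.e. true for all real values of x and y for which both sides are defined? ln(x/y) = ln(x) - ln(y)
Claim: ln(x/y) = ln(x) - ln(y).
Reasoning: Both sides are simultaneously defined only when x, y > 0. Write x = e^p, y = e^q. Then x/y = e^(p-q), so ln(x/y) = p - q = ln(x) - ln(y).
So the two sides agree for all real values of x and y for which both sides are defined.

Conclusion: Yes, this is an identity.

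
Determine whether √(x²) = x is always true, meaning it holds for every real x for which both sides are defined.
No, this is NOT an identity.

Claim: √(x²) = x.
Test a specific point where both sides are defined: x = -1.
LHS = √(x²) ≈ 1.0000
RHS = x ≈ -1.0000
Since 1.0000 ≠ -1.0000, the equation fails at this point, so it cannot hold for every real x for which both sides are defined.
√(x²) = |x|, which differs from x whenever x < 0 (both sides are defined for every real x).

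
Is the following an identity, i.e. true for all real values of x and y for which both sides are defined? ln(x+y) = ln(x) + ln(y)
Claim: ln(x+y) = ln(x) + ln(y).
Test a specific point where both sides are defined: x = 3, y = 5.
LHS = ln(x+y) ≈ 2.0794
RHS = ln(x) + ln(y) ≈ 2.7081
Since 2.0794 ≠ 2.7081, the equation fails at this point, so it cannot hold for all real values of x and y for which both sides are defined.
ln(x) + ln(y) = ln(xy), not ln(x+y).

Conclusion: No, this is NOT an identity.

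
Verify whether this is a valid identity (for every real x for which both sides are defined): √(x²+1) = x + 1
No, this is NOT an identity.

Claim: √(x²+1) = x + 1.
Test a specific point where both sides are defined: x = 4.
LHS = √(x²+1) ≈ 4.1231
RHS = x + 1 ≈ 5.0000
Since 4.1231 ≠ 5.0000, the equation fails at this point, so it cannot hold for every real x for which both sides are defined.
(x+1)² = x² + 2x + 1 ≠ x² + 1 unless x = 0.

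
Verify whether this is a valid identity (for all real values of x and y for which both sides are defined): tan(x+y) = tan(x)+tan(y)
Claim: tan(x+y) = tan(x)+tan(y).
Test a specific point where both sides are defined: x = π/4, y = 2π/3.
LHS = tan(x+y) ≈ -0.2679
RHS = tan(x)+tan(y) ≈ -0.7321
Since -0.2679 ≠ -0.7321, the equation fails at this point, so it cannot hold for all real values of x and y for which both sides are defined.
The correct formula is tan(x+y) = (tan(x) + tan(y))/(1 - tan(x)tan(y)).

Conclusion: No, this is NOT an identity.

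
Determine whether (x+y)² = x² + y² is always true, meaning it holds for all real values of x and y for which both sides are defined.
No, this is NOT an identity.

Claim: (x+y)² = x² + y².
Test a specific point where both sides are defined: x = 4, y = 5.
LHS = (x+y)² ≈ 81.0000
RHS = x² + y² ≈ 41.0000
Since 81.0000 ≠ 41.0000, the equation fails at this point, so it cannot hold for all real values of x and y for which both sides are defined.
The correct expansion is (x+y)² = x² + 2xy + y²; the cross term 2xy is missing.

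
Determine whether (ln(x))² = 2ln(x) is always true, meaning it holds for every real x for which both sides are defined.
No, this is NOT an identity.

Claim: (ln(x))² = 2ln(x).
Test a specific point where both sides are defined: x = 4.
LHS = (ln(x))² ≈ 1.9218
RHS = 2ln(x) ≈ 2.7726
Since 1.9218 ≠ 2.7726, the equation fails at this point, so it cannot hold for every real x for which both sides are defined.
2ln(x) equals ln(x²), which is not the same as (ln x)².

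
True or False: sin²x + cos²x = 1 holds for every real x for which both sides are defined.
Claim: sin²x + cos²x = 1.
Reasoning: The point (cos x, sin x) lies on the unit circle X² + Y² = 1, so cos²x + sin²x = 1 for every real x.
So the two sides agree for every real x for which both sides are defined.

Conclusion: True.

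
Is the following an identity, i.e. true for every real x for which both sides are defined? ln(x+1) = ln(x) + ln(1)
No, this is NOT an identity.

Claim: ln(x+1) = ln(x) + ln(1).
Test a specific point where both sides are defined: x = 1/2.
LHS = ln(x+1) ≈ 0.4055
RHS = ln(x) + ln(1) ≈ -0.6931
Since 0.4055 ≠ -0.6931, the equation fails at this point, so it cannot hold for every real x for which both sides are defined.
ln(1) = 0, so the right side is just ln(x), which differs from ln(x+1).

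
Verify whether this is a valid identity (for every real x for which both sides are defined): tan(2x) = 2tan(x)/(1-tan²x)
Yes, this is an identity.

Claim: tan(2x) = 2tan(x)/(1-tan²x).
Reasoning: tan(2x) = sin(2x)/cos(2x) = 2sin(x)cos(x) / (cos²x - sin²x). Divide numerator and denominator by cos²x: 2tan(x) / (1 - tan²x).
So the two sides agree for every real x for which both sides are defined.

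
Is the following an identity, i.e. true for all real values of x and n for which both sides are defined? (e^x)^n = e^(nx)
Yes, this is an identity.

Claim: (e^x)^n = e^(nx).
Reasoning: e^x is a positive real number, and for a positive base B and real exponent n, B^n = e^(n·ln B). With B = e^x, ln B = x, so (e^x)^n = e^(n·x).
So the two sides agree for all real values of x and n for which both sides are defined.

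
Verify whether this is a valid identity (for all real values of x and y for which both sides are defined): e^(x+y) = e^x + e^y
No, this is NOT an identity.

Claim: e^(x+y) = e^x + e^y.
Test a specific point where both sides are defined: x = 5, y = 3/2.
LHS = e^(x+y) ≈ 665.1416
RHS = e^x + e^y ≈ 152.8948
Since 665.1416 ≠ 152.8948, the equation fails at this point, so it cannot hold for all real values of x and y for which both sides are defined.
The correct rule is e^(x+y) = e^x · e^y (a product, not a sum).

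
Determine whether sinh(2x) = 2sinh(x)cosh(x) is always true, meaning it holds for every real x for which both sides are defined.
Yes, this is an identity.

Claim: sinh(2x) = 2sinh(x)cosh(x).
Reasoning: 2sinh(x)cosh(x) = 2 · (e^x - e^-x)/2 · (e^x + e^-x)/2 = (e^(2x) - e^(-2x))/2 = sinh(2x).
So the two sides agree for every real x for which both sides are defined.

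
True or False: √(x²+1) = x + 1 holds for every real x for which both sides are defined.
Claim: √(x²+1) = x + 1.
Test a specific point where both sides are defined: x = 4.
LHS = √(x²+1) ≈ 4.1231
RHS = x + 1 ≈ 5.0000
Since 4.1231 ≠ 5.0000, the equation fails at this point, so it cannot hold for every real x for which both sides are defined.
(x+1)² = x² + 2x + 1 ≠ x² + 1 unless x = 0.

Conclusion: False.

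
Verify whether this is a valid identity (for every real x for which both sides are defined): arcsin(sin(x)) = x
Claim: arcsin(sin(x)) = x.
Test a specific point where both sides are defined: x = 2π/3.
LHS = arcsin(sin(x)) ≈ 1.0472
RHS = x ≈ 2.0944
Since 1.0472 ≠ 2.0944, the equation fails at this point, so it cannot hold for every real x for which both sides are defined.
arcsin only returns values in [-π/2, π/2], so arcsin(sin(x)) = x holds only for x in that interval, not for all real x.

Conclusion: No, this is NOT an identity.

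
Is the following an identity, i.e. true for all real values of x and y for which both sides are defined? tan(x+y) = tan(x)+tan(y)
Claim: tan(x+y) = tan(x)+tan(y).
Test a specific point where both sides are defined: x = -π/6, y = π/3.
LHS = tan(x+y) ≈ 0.5774
RHS = tan(x)+tan(y) ≈ 1.1547
Since 0.5774 ≠ 1.1547, the equation fails at this point, so it cannot hold for all real values of x and y for which both sides are defined.
The correct formula is tan(x+y) = (tan(x) + tan(y))/(1 - tan(x)tan(y)).

Conclusion: No, this is NOT an identity.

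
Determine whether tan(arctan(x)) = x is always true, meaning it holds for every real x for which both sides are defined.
Claim: tan(arctan(x)) = x.
Reasoning: For every real x, arctan(x) is by definition the angle in (-π/2, π/2) whose tangent equals x. Taking the tangent of that angle returns x.
So the two sides agree for every real x for which both sides are defined.

Conclusion: Yes, this is an identity.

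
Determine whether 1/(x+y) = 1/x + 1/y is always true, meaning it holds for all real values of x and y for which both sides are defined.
Claim: 1/(x+y) = 1/x + 1/y.
Test a specific point where both sides are defined: x = 3, y = 3/2.
LHS = 1/(x+y) ≈ 0.2222
RHS = 1/x + 1/y ≈ 1.0000
Since 0.2222 ≠ 1.0000, the equation fails at this point, so it cannot hold for all real values of x and y for which both sides are defined.
1/x + 1/y = (x+y)/(xy), which is not 1/(x+y).

Conclusion: No, this is NOT an identity.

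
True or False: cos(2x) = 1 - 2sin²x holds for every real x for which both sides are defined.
True.

Claim: cos(2x) = 1 - 2sin²x.
Reasoning: cos(2x) = cos²x - sin²x. Replace cos²x by 1 - sin²x: (1 - sin²x) - sin²x = 1 - 2sin²x.
So the two sides agree for every real x for which both sides are defined.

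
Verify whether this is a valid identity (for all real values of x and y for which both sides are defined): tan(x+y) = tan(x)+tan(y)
No, this is NOT an identity.

Claim: tan(x+y) = tan(x)+tan(y).
Test a specific point where both sides are defined: x = π/4, y = -π/6.
LHS = tan(x+y) ≈ 0.2679
RHS = tan(x)+tan(y) ≈ 0.4226
Since 0.2679 ≠ 0.4226, the equation fails at this point, so it cannot hold for all real values of x and y for which both sides are defined.
The correct formula is tan(x+y) = (tan(x) + tan(y))/(1 - tan(x)tan(y)).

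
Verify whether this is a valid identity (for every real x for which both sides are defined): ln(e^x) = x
Claim: ln(e^x) = x.
Reasoning: ln is the inverse of the exponential: ln(e^x) asks for the exponent p with e^p = e^x, and since e^p is one-to-one that exponent is p = x.
So the two sides agree for every real x for which both sides are defined.

Conclusion: Yes, this is an identity.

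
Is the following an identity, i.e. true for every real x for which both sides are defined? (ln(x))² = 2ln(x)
No, this is NOT an identity.

Claim: (ln(x))² = 2ln(x).
Test a specific point where both sides are defined: x = 3.
LHS = (ln(x))² ≈ 1.2069
RHS = 2ln(x) ≈ 2.1972
Since 1.2069 ≠ 2.1972, the equation fails at this point, so it cannot hold for every real x for which both sides are defined.
2ln(x) equals ln(x²), which is not the same as (ln x)².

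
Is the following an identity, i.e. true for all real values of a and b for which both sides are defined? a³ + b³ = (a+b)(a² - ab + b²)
Claim: a³ + b³ = (a+b)(a² - ab + b²).
Reasoning: Expand the right side: (a+b)(a² - ab + b²) = a³ - a²b + ab² + a²b - ab² + b³ = a³ + b³ (the middle terms cancel in pairs).
So the two sides agree for all real values of a and b for which both sides are defined.

Conclusion: Yes, this is an identity.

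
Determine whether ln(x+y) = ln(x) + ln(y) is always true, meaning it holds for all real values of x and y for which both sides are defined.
Claim: ln(x+y) = ln(x) + ln(y).
Test a specific point where both sides are defined: x = 3, y = 1/2.
LHS = ln(x+y) ≈ 1.2528
RHS = ln(x) + ln(y) ≈ 0.4055
Since 1.2528 ≠ 0.4055, the equation fails at this point, so it cannot hold for all real values of x and y for which both sides are defined.
ln(x) + ln(y) = ln(xy), not ln(x+y).

Conclusion: No, this is NOT an identity.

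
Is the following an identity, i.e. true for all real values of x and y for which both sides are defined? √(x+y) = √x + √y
Claim: √(x+y) = √x + √y.
Test a specific point where both sides are defined: x = 3, y = 1/2.
LHS = √(x+y) ≈ 1.8708
RHS = √x + √y ≈ 2.4392
Since 1.8708 ≠ 2.4392, the equation fails at this point, so it cannot hold for all real values of x and y for which both sides are defined.
Squaring the right side gives x + 2√(xy) + y, not x + y.

Conclusion: No, this is NOT an identity.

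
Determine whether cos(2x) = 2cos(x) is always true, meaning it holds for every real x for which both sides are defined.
No, this is NOT an identity.

Claim: cos(2x) = 2cos(x).
Test a specific point where both sides are defined: x = -π/3.
LHS = cos(2x) ≈ -0.5000
RHS = 2cos(x) ≈ 1.0000
Since -0.5000 ≠ 1.0000, the equation fails at this point, so it cannot hold for every real x for which both sides are defined.
The correct double-angle formula is cos(2x) = cos²x - sin²x.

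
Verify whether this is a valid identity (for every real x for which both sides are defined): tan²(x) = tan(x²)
No, this is NOT an identity.

Claim: tan²(x) = tan(x²).
Test a specific point where both sides are defined: x = 3π/4.
LHS = tan²(x) ≈ 1.0000
RHS = tan(x²) ≈ -0.8977
Since 1.0000 ≠ -0.8977, the equation fails at this point, so it cannot hold for every real x for which both sides are defined.
tan²(x) means (tan x)², squaring the output; tan(x²) squares the input. These are different functions.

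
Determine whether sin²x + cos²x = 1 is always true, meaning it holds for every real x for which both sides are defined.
Yes, this is an identity.

Claim: sin²x + cos²x = 1.
Reasoning: The point (cos x, sin x) lies on the unit circle X² + Y² = 1, so cos²x + sin²x = 1 for every real x.
So the two sides agree for every real x for which both sides are defined.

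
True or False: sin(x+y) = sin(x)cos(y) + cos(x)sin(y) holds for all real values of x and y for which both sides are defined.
Claim: sin(x+y) = sin(x)cos(y) + cos(x)sin(y).
Reasoning: By Euler's formula e^(i(x+y)) = e^(ix)·e^(iy) = (cos x + i·sin x)(cos y + i·sin y). The imaginary part of the left side is sin(x+y); the imaginary part of the product is sin(x)cos(y) + cos(x)sin(y).
So the two sides agree for all real values of x and y for which both sides are defined.

Conclusion: True.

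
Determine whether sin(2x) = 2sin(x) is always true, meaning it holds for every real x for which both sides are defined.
No, this is NOT an identity.

Claim: sin(2x) = 2sin(x).
Test a specific point where both sides are defined: x = 2π/3.
LHS = sin(2x) ≈ -0.8660
RHS = 2sin(x) ≈ 1.7321
Since -0.8660 ≠ 1.7321, the equation fails at this point, so it cannot hold for every real x for which both sides are defined.
The correct double-angle formula is sin(2x) = 2sin(x)cos(x).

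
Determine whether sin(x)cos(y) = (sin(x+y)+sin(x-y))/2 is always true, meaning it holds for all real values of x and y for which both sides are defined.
Claim: sin(x)cos(y) = (sin(x+y)+sin(x-y))/2.
Reasoning: sin(x+y) = sin(x)cos(y) + cos(x)sin(y) and sin(x-y) = sin(x)cos(y) - cos(x)sin(y). Adding, sin(x+y) + sin(x-y) = 2sin(x)cos(y); divide by 2.
So the two sides agree for all real values of x and y for which both sides are defined.

Conclusion: Yes, this is an identity.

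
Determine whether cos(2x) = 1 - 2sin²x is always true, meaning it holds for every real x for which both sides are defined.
Yes, this is an identity.

Claim: cos(2x) = 1 - 2sin²x.
Reasoning: cos(2x) = cos²x - sin²x. Replace cos²x by 1 - sin²x: (1 - sin²x) - sin²x = 1 - 2sin²x.
So the two sides agree for every real x for which both sides are defined.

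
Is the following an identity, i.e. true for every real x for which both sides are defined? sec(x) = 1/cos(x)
Claim: sec(x) = 1/cos(x).
Reasoning: sec(x) is by definition the reciprocal of cos(x), wherever cos(x) ≠ 0.
So the two sides agree for every real x for which both sides are defined.

Conclusion: Yes, this is an identity.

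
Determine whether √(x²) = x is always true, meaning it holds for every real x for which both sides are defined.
Claim: √(x²) = x.
Test a specific point where both sides are defined: x = -2.
LHS = √(x²) ≈ 2.0000
RHS = x ≈ -2.0000
Since 2.0000 ≠ -2.0000, the equation fails at this point, so it cannot hold for every real x for which both sides are defined.
√(x²) = |x|, which differs from x whenever x < 0 (both sides are defined for every real x).

Conclusion: No, this is NOT an identity.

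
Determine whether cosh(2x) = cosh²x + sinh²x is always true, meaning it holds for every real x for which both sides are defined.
Claim: cosh(2x) = cosh²x + sinh²x.
Reasoning: cosh²x = (e^(2x) + 2 + e^(-2x))/4 and sinh²x = (e^(2x) - 2 + e^(-2x))/4. Adding gives (2e^(2x) + 2e^(-2x))/4 = (e^(2x) + e^(-2x))/2 = cosh(2x).
So the two sides agree for every real x for which both sides are defined.

Conclusion: Yes, this is an identity.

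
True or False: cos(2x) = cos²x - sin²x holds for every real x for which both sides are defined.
Claim: cos(2x) = cos²x - sin²x.
Reasoning: Put y = x in the addition formula cos(x+y) = cos(x)cos(y) - sin(x)sin(y): cos(2x) = cos²x - sin²x.
So the two sides agree for every real x for which both sides are defined.

Conclusion: True.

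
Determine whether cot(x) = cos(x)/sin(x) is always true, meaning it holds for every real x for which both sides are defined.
Claim: cot(x) = cos(x)/sin(x).
Reasoning: cot(x) is defined as 1/tan(x) = 1/(sin(x)/cos(x)) = cos(x)/sin(x), wherever sin(x) ≠ 0.
So the two sides agree for every real x for which both sides are defined.

Conclusion: Yes, this is an identity.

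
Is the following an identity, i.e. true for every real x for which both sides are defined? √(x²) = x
Claim: √(x²) = x.
Test a specific point where both sides are defined: x = -2.
LHS = √(x²) ≈ 2.0000
RHS = x ≈ -2.0000
Since 2.0000 ≠ -2.0000, the equation fails at this point, so it cannot hold for every real x for which both sides are defined.
√(x²) = |x|, which differs from x whenever x < 0 (both sides are defined for every real x).

Conclusion: No, this is NOT an identity.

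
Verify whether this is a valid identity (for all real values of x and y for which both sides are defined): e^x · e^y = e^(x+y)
Yes, this is an identity.

Claim: e^x · e^y = e^(x+y).
Reasoning: This is the law of exponents for a common base: multiplying powers adds exponents. E.g. from the series, (Σ x^j/j!)(Σ y^k/k!) = Σ_m (Σ_{j+k=m} x^j y^k/(j!k!)) = Σ_m (x+y)^m/m! by the binomial theorem.
So the two sides agree for all real values of x and y for which both sides are defined.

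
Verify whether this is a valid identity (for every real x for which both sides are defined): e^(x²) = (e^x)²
Claim: e^(x²) = (e^x)².
Test a specific point where both sides are defined: x = 3/2.
LHS = e^(x²) ≈ 9.4877
RHS = (e^x)² ≈ 20.0855
Since 9.4877 ≠ 20.0855, the equation fails at this point, so it cannot hold for every real x for which both sides are defined.
(e^x)² = e^(2x), and 2x ≠ x² in general.

Conclusion: No, this is NOT an identity.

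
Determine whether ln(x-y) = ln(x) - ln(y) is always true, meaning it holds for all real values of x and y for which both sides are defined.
No, this is NOT an identity.

Claim: ln(x-y) = ln(x) - ln(y).
Test a specific point where both sides are defined: x = 3/2, y = 1.
LHS = ln(x-y) ≈ -0.6931
RHS = ln(x) - ln(y) ≈ 0.4055
Since -0.6931 ≠ 0.4055, the equation fails at this point, so it cannot hold for all real values of x and y for which both sides are defined.
ln(x) - ln(y) = ln(x/y), not ln(x-y).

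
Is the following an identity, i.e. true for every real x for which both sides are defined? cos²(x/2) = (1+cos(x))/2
Yes, this is an identity.

Claim: cos²(x/2) = (1+cos(x))/2.
Reasoning: Use cos(2θ) = 2cos²θ - 1 with θ = x/2: cos(x) = 2cos²(x/2) - 1. Solving for cos²(x/2) gives (1 + cos(x))/2.
So the two sides agree for every real x for which both sides are defined.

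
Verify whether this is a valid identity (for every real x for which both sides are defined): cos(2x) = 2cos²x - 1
Yes, this is an identity.

Claim: cos(2x) = 2cos²x - 1.
Reasoning: cos(2x) = cos²x - sin²x. Replace sin²x by 1 - cos²x: cos²x - (1 - cos²x) = 2cos²x - 1.
So the two sides agree for every real x for which both sides are defined.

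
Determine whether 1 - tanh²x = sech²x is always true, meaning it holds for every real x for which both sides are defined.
Claim: 1 - tanh²x = sech²x.
Reasoning: Divide cosh²x - sinh²x = 1 through by cosh²x (never zero): 1 - tanh²x = 1/cosh²x = sech²x.
So the two sides agree for every real x for which both sides are defined.

Conclusion: Yes, this is an identity.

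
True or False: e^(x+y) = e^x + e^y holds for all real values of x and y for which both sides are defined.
False.

Claim: e^(x+y) = e^x + e^y.
Test a specific point where both sides are defined: x = -2, y = 3.
LHS = e^(x+y) ≈ 2.7183
RHS = e^x + e^y ≈ 20.2209
Since 2.7183 ≠ 20.2209, the equation fails at this point, so it cannot hold for all real values of x and y for which both sides are defined.
The correct rule is e^(x+y) = e^x · e^y (a product, not a sum).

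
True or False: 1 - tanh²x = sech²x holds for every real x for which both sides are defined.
True.

Claim: 1 - tanh²x = sech²x.
Reasoning: Divide cosh²x - sinh²x = 1 through by cosh²x (never zero): 1 - tanh²x = 1/cosh²x = sech²x.
So the two sides agree for every real x for which both sides are defined.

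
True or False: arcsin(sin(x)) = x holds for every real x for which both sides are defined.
Claim: arcsin(sin(x)) = x.
Test a specific point where both sides are defined: x = 3π/4.
LHS = arcsin(sin(x)) ≈ 0.7854
RHS = x ≈ 2.3562
Since 0.7854 ≠ 2.3562, the equation fails at this point, so it cannot hold for every real x for which both sides are defined.
arcsin only returns values in [-π/2, π/2], so arcsin(sin(x)) = x holds only for x in that interval, not for all real x.

Conclusion: False.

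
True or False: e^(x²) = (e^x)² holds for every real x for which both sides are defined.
Claim: e^(x²) = (e^x)².
Test a specific point where both sides are defined: x = 1.
LHS = e^(x²) ≈ 2.7183
RHS = (e^x)² ≈ 7.3891
Since 2.7183 ≠ 7.3891, the equation fails at this point, so it cannot hold for every real x for which both sides are defined.
(e^x)² = e^(2x), and 2x ≠ x² in general.

Conclusion: False.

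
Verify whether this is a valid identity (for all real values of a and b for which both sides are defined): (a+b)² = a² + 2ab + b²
Claim: (a+b)² = a² + 2ab + b².
Reasoning: Expand: (a+b)² = (a+b)(a+b) = a·a + a·b + b·a + b·b = a² + 2ab + b².
So the two sides agree for all real values of a and b for which both sides are defined.

Conclusion: Yes, this is an identity.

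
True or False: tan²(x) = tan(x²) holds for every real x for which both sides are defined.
False.

Claim: tan²(x) = tan(x²).
Test a specific point where both sides are defined: x = 2π/3.
LHS = tan²(x) ≈ 3.0000
RHS = tan(x²) ≈ 2.9590
Since 3.0000 ≠ 2.9590, the equation fails at this point, so it cannot hold for every real x for which both sides are defined.
tan²(x) means (tan x)², squaring the output; tan(x²) squares the input. These are different functions.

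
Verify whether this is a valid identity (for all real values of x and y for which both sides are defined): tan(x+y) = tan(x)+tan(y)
Claim: tan(x+y) = tan(x)+tan(y).
Test a specific point where both sides are defined: x = π/6, y = 3π/4.
LHS = tan(x+y) ≈ -0.2679
RHS = tan(x)+tan(y) ≈ -0.4226
Since -0.2679 ≠ -0.4226, the equation fails at this point, so it cannot hold for all real values of x and y for which both sides are defined.
The correct formula is tan(x+y) = (tan(x) + tan(y))/(1 - tan(x)tan(y)).

Conclusion: No, this is NOT an identity.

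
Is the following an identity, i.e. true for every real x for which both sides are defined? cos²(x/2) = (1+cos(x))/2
Claim: cos²(x/2) = (1+cos(x))/2.
Reasoning: Use cos(2θ) = 2cos²θ - 1 with θ = x/2: cos(x) = 2cos²(x/2) - 1. Solving for cos²(x/2) gives (1 + cos(x))/2.
So the two sides agree for every real x for which both sides are defined.

Conclusion: Yes, this is an identity.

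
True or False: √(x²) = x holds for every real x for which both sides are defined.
Claim: √(x²) = x.
Test a specific point where both sides are defined: x = -2.
LHS = √(x²) ≈ 2.0000
RHS = x ≈ -2.0000
Since 2.0000 ≠ -2.0000, the equation fails at this point, so it cannot hold for every real x for which both sides are defined.
√(x²) = |x|, which differs from x whenever x < 0 (both sides are defined for every real x).

Conclusion: False.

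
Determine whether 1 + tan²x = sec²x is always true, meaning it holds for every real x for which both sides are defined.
Claim: 1 + tan²x = sec²x.
Reasoning: Start from sin²x + cos²x = 1 and divide every term by cos²x (allowed wherever tan x and sec x are defined): tan²x + 1 = 1/cos²x = sec²x.
So the two sides agree for every real x for which both sides are defined.

Conclusion: Yes, this is an identity.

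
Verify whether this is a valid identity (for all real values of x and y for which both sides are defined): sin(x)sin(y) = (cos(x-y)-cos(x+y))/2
Yes, this is an identity.

Claim: sin(x)sin(y) = (cos(x-y)-cos(x+y))/2.
Reasoning: cos(x-y) = cos(x)cos(y) + sin(x)sin(y) and cos(x+y) = cos(x)cos(y) - sin(x)sin(y). Subtracting, cos(x-y) - cos(x+y) = 2sin(x)sin(y); divide by 2.
So the two sides agree for all real values of x and y for which both sides are defined.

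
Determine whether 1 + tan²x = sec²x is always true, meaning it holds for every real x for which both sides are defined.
Yes, this is an identity.

Claim: 1 + tan²x = sec²x.
Reasoning: Start from sin²x + cos²x = 1 and divide every term by cos²x (allowed wherever tan x and sec x are defined): tan²x + 1 = 1/cos²x = sec²x.
So the two sides agree for every real x for which both sides are defined.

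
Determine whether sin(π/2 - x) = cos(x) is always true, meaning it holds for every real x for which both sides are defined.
Yes, this is an identity.

Claim: sin(π/2 - x) = cos(x).
Reasoning: Use sin(u - v) = sin(u)cos(v) - cos(u)sin(v) with u = π/2, v = x: sin(π/2)cos(x) - cos(π/2)sin(x) = 1·cos(x) - 0·sin(x) = cos(x).
So the two sides agree for every real x for which both sides are defined.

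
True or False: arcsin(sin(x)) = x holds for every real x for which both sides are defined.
Claim: arcsin(sin(x)) = x.
Test a specific point where both sides are defined: x = 2π/3.
LHS = arcsin(sin(x)) ≈ 1.0472
RHS = x ≈ 2.0944
Since 1.0472 ≠ 2.0944, the equation fails at this point, so it cannot hold for every real x for which both sides are defined.
arcsin only returns values in [-π/2, π/2], so arcsin(sin(x)) = x holds only for x in that interval, not for all real x.

Conclusion: False.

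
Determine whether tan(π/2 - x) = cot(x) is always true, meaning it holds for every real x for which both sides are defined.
Claim: tan(π/2 - x) = cot(x).
Reasoning: tan(π/2 - x) = sin(π/2 - x)/cos(π/2 - x) = cos(x)/sin(x) = cot(x), using the cofunction identities sin(π/2 - x) = cos(x) and cos(π/2 - x) = sin(x).
So the two sides agree for every real x for which both sides are defined.

Conclusion: Yes, this is an identity.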